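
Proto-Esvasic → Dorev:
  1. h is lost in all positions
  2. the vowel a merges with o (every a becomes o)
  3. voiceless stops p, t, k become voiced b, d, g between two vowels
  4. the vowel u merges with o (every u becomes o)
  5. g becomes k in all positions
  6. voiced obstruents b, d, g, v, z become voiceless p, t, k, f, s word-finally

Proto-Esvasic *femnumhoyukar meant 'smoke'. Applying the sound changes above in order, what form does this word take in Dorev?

femnomoyokor

Dorev: *femnumhoyukar > femnumoyukar > femnumoyukor > femnumoyugor > femnomoyogor > femnomoyokor  (by h-loss, vowel merger, intervocalic voicing, vowel merger, unconditioned shift)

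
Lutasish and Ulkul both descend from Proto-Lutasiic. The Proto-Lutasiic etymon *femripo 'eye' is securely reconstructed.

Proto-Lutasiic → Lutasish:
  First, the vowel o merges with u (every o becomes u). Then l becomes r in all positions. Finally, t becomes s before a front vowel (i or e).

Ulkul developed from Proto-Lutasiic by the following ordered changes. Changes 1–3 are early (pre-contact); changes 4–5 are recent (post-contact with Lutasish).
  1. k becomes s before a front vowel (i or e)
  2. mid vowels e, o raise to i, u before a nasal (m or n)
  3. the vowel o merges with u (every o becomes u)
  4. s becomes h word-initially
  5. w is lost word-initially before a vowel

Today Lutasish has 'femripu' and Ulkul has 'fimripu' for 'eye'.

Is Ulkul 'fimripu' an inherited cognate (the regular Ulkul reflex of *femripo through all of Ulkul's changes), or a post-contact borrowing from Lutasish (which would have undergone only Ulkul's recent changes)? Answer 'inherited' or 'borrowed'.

inherited

If inherited, *femripo would pass through all of Ulkul's changes:
Ulkul: start from *femripo.
  rule 1: no change — femripo
  rule 2 (pre-nasal raising): femripo → fimripo
  rule 3 (vowel merger): fimripo → fimripu
  rule 4: no change — fimripu
  rule 5: no change — fimripu
  ⇒ Ulkul fimripu
If borrowed from Lutasish 'femripu' after the early changes, it would undergo only the recent ones:
  rule 4 (debuccalisation): no change (femripu)
  rule 5 (glide loss): no change (femripu)
  ⇒ as a loan: femripu
Ulkul 'fimripu' matches the inherited outcome exactly, so it is an inherited cognate, not a loan.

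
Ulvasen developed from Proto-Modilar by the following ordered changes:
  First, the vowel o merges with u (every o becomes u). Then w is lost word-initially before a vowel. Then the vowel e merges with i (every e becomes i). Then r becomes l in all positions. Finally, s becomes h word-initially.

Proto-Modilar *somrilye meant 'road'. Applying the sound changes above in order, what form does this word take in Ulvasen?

Ulvasen: *somrilye > sumrilye > sumrilyi > sumlilyi > humlilyi  (by vowel merger, vowel merger, unconditioned shift, debuccalisation)

humlilyi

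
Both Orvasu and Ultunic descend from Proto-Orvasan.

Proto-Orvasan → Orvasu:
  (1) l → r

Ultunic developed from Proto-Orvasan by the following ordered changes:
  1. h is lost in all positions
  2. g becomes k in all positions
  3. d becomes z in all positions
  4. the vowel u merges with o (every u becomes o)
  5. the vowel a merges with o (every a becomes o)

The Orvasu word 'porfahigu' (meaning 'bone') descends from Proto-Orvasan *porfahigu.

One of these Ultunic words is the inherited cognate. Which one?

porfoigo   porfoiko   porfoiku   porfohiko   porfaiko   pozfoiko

Ultunic: start from *porfahigu.
  rule 1 (h-loss): porfahigu → porfaigu
  rule 2 (unconditioned shift): porfaigu → porfaiku
  rule 3: no change — porfaiku
  rule 4 (vowel merger): porfaiku → porfaiko
  rule 5 (vowel merger): porfaiko → porfoiko
  ⇒ Ultunic porfoiko
Among the options, 'porfoiko' alone shows every Ultunic change applied in order.

porfoiko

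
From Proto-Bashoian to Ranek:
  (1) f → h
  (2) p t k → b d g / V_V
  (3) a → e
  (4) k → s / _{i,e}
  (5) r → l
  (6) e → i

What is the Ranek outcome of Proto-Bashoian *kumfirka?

kumhilsi

Ranek: *kumfirka > kumhirka > kumhirke > kumhirse > kumhilse > kumhilsi  (by unconditioned shift, vowel merger, palatalisation, unconditioned shift, vowel merger)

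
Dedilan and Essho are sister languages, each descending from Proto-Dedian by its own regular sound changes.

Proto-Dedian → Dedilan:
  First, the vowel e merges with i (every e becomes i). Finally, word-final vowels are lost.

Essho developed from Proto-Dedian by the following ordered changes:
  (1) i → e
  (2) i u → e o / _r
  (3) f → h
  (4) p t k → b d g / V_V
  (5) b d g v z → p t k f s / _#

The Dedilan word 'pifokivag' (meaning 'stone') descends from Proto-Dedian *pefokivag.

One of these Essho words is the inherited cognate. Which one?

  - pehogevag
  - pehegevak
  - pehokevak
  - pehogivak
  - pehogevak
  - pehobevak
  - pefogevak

Essho: start from *pefokivag.
  rule 1 (vowel merger): pefokivag → pefokevag
  rule 2: no change — pefokevag
  rule 3 (unconditioned shift): pefokevag → pehokevag
  rule 4 (intervocalic voicing): pehokevag → pehogevag
  rule 5 (final devoicing): pehogevag → pehogevak
  ⇒ Essho pehogevak

pehogevak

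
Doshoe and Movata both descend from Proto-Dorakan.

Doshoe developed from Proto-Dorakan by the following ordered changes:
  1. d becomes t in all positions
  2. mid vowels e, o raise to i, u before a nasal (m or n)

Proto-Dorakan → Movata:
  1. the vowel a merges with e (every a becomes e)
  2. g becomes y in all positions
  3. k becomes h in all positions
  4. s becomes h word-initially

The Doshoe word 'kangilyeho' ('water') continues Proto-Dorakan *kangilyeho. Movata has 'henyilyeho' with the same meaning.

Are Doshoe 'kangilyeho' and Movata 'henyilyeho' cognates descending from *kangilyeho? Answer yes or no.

yes

Derive the expected Movata reflex of *kangilyeho:
Movata: start from *kangilyeho.
  rule 1 (vowel merger): kangilyeho → kengilyeho
  rule 2 (unconditioned shift): kengilyeho → kenyilyeho
  rule 3 (unconditioned shift): kenyilyeho → henyilyeho
  rule 4: no change — henyilyeho
  ⇒ Movata henyilyeho
Movata 'henyilyeho' matches the regular reflex exactly, so the pair is cognate.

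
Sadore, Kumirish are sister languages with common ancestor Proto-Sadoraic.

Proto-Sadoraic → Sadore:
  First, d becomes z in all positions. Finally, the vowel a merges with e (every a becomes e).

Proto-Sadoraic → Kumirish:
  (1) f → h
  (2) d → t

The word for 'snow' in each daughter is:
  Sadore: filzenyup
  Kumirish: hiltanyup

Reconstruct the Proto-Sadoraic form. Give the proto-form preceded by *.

Position 5: Sadore has e, Kumirish has a. Kumirish preserves a here (none of its changes turn any other segment into a), so the proto-segment is *a.
Position 4: Sadore has z, Kumirish has t. Taking the neighbouring segments as reconstructed: Sadore z could go back to *d or *z; Kumirish t could go back to *t or *d — the one source consistent with every daughter is *d.
Position 1: Sadore has f, Kumirish has h. Sadore preserves f here (none of its changes turn any other segment into f), so the proto-segment is *f.
This points to *fildanyup. Verify forward in each daughter:
Sadore: start from *fildanyup.
  rule 1 (unconditioned shift): fildanyup → filzanyup
  rule 2 (vowel merger): filzanyup → filzenyup
  ⇒ Sadore filzenyup
Kumirish: start from *fildanyup.
  rule 1 (unconditioned shift): fildanyup → hildanyup
  rule 2 (unconditioned shift): hildanyup → hiltanyup
  ⇒ Kumirish hiltanyup
*fildanyup is the unique common source.

*fildanyup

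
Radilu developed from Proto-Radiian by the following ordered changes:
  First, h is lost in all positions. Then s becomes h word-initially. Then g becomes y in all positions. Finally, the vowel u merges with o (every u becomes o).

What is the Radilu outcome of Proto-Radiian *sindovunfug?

hindovonfoy

Radilu: *sindovunfug
  sindovunfug (rule 1 does not apply)
  sindovunfug → hindovunfug   [debuccalisation]
  hindovunfug → hindovunfuy   [unconditioned shift]
  hindovunfuy → hindovonfoy   [vowel merger]
  giving Radilu hindovonfoy.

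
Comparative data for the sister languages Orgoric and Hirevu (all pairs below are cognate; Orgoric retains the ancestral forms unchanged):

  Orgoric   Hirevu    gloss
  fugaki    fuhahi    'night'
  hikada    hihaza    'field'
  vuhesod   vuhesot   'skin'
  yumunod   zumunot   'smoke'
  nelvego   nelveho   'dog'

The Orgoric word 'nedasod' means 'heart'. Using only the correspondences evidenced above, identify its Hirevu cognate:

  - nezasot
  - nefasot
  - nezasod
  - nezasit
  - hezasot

nezasot

hikada ~ hihaza — Orgoric d corresponds to Hirevu z between vowels (before a back vowel).
vuhesod ~ vuhesot, yumunod ~ zumunot — Orgoric d corresponds to Hirevu t word-finally.
Applying these to Orgoric 'nedasod':
  nedasod → nezasod   (d→z between vowels (before a back vowel))
  nezasod → nezasot   (d→t word-finally)
So the Hirevu cognate is 'nezasot'.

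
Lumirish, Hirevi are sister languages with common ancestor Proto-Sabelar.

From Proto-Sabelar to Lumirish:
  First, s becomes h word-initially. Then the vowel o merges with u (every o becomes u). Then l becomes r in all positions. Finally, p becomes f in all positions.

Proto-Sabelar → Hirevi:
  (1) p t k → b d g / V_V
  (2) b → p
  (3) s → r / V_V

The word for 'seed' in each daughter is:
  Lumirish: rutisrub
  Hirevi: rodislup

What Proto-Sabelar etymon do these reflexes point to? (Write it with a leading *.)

Position 8: Lumirish has b, Hirevi has p. Lumirish preserves b here (none of its changes turn any other segment into b), so the proto-segment is *b.
Position 6: Lumirish has r, Hirevi has l. Hirevi preserves l here (none of its changes turn any other segment into l), so the proto-segment is *l.
Position 2: Lumirish has u, Hirevi has o. Hirevi preserves o here (none of its changes turn any other segment into o), so the proto-segment is *o.
Continuing position by position gives *rotislub; check it forward:
Lumirish: *rotislub > rutislub > rutisrub  (by vowel merger, unconditioned shift)
Hirevi: *rotislub
  rotislub → rodislub   [intervocalic voicing]
  rodislub → rodislup   [unconditioned shift]
  rodislup (rule 3 does not apply)
  giving Hirevi rodislup.
No other proto-form is consistent with every reflex, so the reconstruction is *rotislub.

*rotislub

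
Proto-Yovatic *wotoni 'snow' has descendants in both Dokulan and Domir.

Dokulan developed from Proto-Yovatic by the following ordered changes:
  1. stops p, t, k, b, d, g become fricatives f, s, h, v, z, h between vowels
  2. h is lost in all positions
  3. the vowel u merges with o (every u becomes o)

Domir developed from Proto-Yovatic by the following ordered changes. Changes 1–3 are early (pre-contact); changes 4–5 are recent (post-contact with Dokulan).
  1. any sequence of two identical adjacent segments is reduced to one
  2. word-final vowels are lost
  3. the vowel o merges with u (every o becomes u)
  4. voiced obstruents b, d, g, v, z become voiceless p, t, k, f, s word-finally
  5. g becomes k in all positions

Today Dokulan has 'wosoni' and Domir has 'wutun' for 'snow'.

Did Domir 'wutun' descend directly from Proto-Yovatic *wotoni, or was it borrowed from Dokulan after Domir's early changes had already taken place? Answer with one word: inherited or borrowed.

If inherited, *wotoni would pass through all of Domir's changes:
Domir: start from *wotoni.
  rule 1: no change — wotoni
  rule 2 (apocope): wotoni → woton
  rule 3 (vowel merger): woton → wutun
  rule 4: no change — wutun
  rule 5: no change — wutun
  ⇒ Domir wutun
If borrowed from Dokulan 'wosoni' after the early changes, it would undergo only the recent ones:
  rule 4 (final devoicing): no change (wosoni)
  rule 5 (unconditioned shift): no change (wosoni)
  ⇒ as a loan: wosoni
Domir 'wutun' matches the inherited outcome exactly, so it is an inherited cognate, not a loan.

inherited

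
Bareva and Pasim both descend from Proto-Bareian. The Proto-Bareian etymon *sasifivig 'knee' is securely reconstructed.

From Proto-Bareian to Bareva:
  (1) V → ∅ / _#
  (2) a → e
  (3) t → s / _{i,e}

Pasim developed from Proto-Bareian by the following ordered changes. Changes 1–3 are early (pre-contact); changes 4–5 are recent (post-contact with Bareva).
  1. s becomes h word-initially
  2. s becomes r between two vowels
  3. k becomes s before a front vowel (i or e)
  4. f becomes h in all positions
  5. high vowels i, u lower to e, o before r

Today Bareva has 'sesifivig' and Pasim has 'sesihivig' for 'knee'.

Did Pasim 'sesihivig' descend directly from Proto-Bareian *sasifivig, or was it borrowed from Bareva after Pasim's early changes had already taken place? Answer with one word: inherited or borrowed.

If inherited, *sasifivig would pass through all of Pasim's changes:
Pasim: *sasifivig
  sasifivig → hasifivig   [debuccalisation]
  hasifivig → harifivig   [rhotacism]
  harifivig (rule 3 does not apply)
  harifivig → harihivig   [unconditioned shift]
  harihivig (rule 5 does not apply)
  giving Pasim harihivig.
If borrowed from Bareva 'sesifivig' after the early changes, it would undergo only the recent ones:
  rule 4 (unconditioned shift): sesifivig → sesihivig
  rule 5 (pre-rhotic lowering): no change (sesihivig)
  ⇒ as a loan: sesihivig
Pasim 'sesihivig' matches the loan outcome 'sesihivig', not the inherited 'harihivig' — it skipped the early Pasim changes, so it was borrowed from Bareva.

borrowed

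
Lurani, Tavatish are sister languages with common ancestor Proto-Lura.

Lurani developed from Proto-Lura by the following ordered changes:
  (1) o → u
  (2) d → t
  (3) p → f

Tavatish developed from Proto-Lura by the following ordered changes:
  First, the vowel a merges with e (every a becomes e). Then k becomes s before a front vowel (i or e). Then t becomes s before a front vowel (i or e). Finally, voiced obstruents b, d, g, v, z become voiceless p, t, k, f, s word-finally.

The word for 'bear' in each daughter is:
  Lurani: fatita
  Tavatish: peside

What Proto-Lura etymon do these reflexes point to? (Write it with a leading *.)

Position 2: Lurani has a, Tavatish has e. Lurani preserves a here (none of its changes turn any other segment into a), so the proto-segment is *a.
Position 3: Lurani has t, Tavatish has s. Taking the neighbouring segments as reconstructed: Lurani t could go back to *t or *d; Tavatish s could go back to *t or *k or *s — the one source consistent with every daughter is *t.
Verify the candidate proto-form against each daughter:
Lurani: *patida
  patida (rule 1 does not apply)
  patida → patita   [unconditioned shift]
  patita → fatita   [unconditioned shift]
  giving Lurani fatita.
Tavatish: start from *patida.
  rule 1 (vowel merger): patida → petide
  rule 2: no change — petide
  rule 3 (palatalisation): petide → peside
  rule 4: no change — peside
  ⇒ Tavatish peside
No other proto-form is consistent with every reflex, so the reconstruction is *patida.

*patida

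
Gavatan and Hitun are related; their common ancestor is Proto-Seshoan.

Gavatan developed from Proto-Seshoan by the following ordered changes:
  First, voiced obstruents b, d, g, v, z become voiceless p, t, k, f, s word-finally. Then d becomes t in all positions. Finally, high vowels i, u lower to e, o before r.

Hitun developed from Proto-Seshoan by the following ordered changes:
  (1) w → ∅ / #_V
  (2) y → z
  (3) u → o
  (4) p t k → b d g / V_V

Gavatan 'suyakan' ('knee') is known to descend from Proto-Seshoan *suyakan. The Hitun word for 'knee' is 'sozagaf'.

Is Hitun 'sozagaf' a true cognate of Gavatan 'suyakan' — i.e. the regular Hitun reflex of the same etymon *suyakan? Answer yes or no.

no

Derive the expected Hitun reflex of *suyakan:
Hitun: start from *suyakan.
  rule 1: no change — suyakan
  rule 2 (unconditioned shift): suyakan → suzakan
  rule 3 (vowel merger): suzakan → sozakan
  rule 4 (intervocalic voicing): sozakan → sozagan
  ⇒ Hitun sozagan
The regular Hitun reflex would be 'sozagan', but the attested form is 'sozagaf'. The correspondence is irregular, so they are not cognates (the Hitun form has a different source).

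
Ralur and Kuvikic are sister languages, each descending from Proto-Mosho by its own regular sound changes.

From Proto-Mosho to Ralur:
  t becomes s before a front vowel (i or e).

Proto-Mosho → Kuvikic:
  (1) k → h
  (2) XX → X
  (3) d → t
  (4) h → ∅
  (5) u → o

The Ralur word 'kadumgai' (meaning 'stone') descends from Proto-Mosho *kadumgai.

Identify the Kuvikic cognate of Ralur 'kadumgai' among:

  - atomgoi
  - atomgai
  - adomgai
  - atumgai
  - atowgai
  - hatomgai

Kuvikic: *kadumgai > hadumgai > hatumgai > atumgai > atomgai  (by unconditioned shift, unconditioned shift, h-loss, vowel merger)
The other candidates each miss or misapply at least one Kuvikic change.

atomgai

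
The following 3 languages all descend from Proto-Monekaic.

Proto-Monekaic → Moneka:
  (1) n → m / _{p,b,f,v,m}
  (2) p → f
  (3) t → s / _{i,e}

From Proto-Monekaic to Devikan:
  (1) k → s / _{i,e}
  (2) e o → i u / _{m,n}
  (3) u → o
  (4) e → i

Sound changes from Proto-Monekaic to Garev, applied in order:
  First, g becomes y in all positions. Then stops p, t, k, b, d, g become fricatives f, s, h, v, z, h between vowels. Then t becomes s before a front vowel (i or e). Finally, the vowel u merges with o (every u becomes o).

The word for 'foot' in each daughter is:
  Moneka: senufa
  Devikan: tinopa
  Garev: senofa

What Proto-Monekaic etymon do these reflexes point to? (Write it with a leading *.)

Position 5: Moneka has f, Devikan has p, Garev has f. Devikan preserves p here (none of its changes turn any other segment into p), so the proto-segment is *p.
Position 2: Moneka has e, Devikan has i, Garev has e. Moneka preserves e here (none of its changes turn any other segment into e), so the proto-segment is *e.
Position 1: Moneka has s, Devikan has t, Garev has s. Devikan preserves t here (none of its changes turn any other segment into t), so the proto-segment is *t.
Verify the candidate proto-form against each daughter:
Moneka: *tenupa > tenufa > senufa  (by unconditioned shift, palatalisation)
Devikan: *tenupa
  tenupa (rule 1 does not apply)
  tenupa → tinupa   [pre-nasal raising]
  tinupa → tinopa   [vowel merger]
  tinopa (rule 4 does not apply)
  giving Devikan tinopa.
Garev: *tenupa
  tenupa (rule 1 does not apply)
  tenupa → tenufa   [intervocalic lenition]
  tenufa → senufa   [palatalisation]
  senufa → senofa   [vowel merger]
  giving Garev senofa.
No other proto-form is consistent with every reflex, so the reconstruction is *tenupa.

*tenupa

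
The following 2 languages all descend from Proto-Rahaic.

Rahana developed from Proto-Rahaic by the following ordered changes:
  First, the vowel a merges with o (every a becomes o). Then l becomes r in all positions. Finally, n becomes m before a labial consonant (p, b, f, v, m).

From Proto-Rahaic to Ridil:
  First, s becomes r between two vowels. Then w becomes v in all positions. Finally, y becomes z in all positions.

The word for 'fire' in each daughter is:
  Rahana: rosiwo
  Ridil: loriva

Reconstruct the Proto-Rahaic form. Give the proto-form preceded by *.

*losiwa

Position 6: Rahana has o, Ridil has a. Ridil preserves a here (none of its changes turn any other segment into a), so the proto-segment is *a.
Position 1: Rahana has r, Ridil has l. Ridil preserves l here (none of its changes turn any other segment into l), so the proto-segment is *l.
This points to *losiwa. Verify forward in each daughter:
Rahana: start from *losiwa.
  rule 1 (vowel merger): losiwa → losiwo
  rule 2 (unconditioned shift): losiwo → rosiwo
  rule 3: no change — rosiwo
  ⇒ Rahana rosiwo
Ridil: *losiwa
  losiwa → loriwa   [rhotacism]
  loriwa → loriva   [unconditioned shift]
  loriva (rule 3 does not apply)
  giving Ridil loriva.
*losiwa is the unique common source.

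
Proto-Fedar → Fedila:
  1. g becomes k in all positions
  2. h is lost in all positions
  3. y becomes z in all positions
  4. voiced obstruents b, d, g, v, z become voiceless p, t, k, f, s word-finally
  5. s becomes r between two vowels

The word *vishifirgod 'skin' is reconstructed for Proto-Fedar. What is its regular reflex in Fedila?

Fedila: *vishifirgod > vishifirkod > visifirkod > visifirkot > virifirkot  (by unconditioned shift, h-loss, final devoicing, rhotacism)

virifirkot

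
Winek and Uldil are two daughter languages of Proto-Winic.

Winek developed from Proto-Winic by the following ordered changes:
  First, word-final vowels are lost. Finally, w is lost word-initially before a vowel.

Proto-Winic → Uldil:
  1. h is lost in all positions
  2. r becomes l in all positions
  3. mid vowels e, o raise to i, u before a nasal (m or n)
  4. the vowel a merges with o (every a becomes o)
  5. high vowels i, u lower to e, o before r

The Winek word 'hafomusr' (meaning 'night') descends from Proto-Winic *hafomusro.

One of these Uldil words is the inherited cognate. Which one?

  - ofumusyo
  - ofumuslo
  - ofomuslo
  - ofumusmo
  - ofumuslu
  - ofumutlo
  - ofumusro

ofumuslo

Uldil: *hafomusro
  hafomusro → afomusro   [h-loss]
  afomusro → afomuslo   [unconditioned shift]
  afomuslo → afumuslo   [pre-nasal raising]
  afumuslo → ofumuslo   [vowel merger]
  ofumuslo (rule 5 does not apply)
  giving Uldil ofumuslo.
Only 'ofumuslo' matches the regular Uldil development of *hafomusro.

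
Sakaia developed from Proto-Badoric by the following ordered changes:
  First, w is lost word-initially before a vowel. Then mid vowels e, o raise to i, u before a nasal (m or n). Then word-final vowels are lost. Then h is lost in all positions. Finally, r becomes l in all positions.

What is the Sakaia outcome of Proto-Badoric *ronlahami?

lunlaam

Sakaia: *ronlahami > runlahami > runlaham > runlaam > lunlaam  (by pre-nasal raising, apocope, h-loss, unconditioned shift)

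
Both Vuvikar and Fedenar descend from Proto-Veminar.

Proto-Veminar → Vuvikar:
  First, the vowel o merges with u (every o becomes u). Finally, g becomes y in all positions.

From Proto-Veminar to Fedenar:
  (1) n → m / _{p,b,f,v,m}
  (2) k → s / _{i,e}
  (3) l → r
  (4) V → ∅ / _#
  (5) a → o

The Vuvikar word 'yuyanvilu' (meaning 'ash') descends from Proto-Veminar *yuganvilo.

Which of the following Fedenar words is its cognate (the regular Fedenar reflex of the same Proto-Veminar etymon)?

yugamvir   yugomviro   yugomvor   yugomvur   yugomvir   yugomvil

Fedenar: *yuganvilo > yugamvilo > yugamviro > yugamvir > yugomvir  (by nasal place assimilation, unconditioned shift, apocope, vowel merger)
The other candidates each miss or misapply at least one Fedenar change.

yugomvir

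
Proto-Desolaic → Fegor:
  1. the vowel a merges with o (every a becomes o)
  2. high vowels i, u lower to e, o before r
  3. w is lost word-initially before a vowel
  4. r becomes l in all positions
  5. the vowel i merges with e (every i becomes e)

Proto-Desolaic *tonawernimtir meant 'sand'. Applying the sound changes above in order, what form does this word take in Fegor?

tonowelnemtel

Fegor: *tonawernimtir
  tonawernimtir → tonowernimtir   [vowel merger]
  tonowernimtir → tonowernimter   [pre-rhotic lowering]
  tonowernimter (rule 3 does not apply)
  tonowernimter → tonowelnimtel   [unconditioned shift]
  tonowelnimtel → tonowelnemtel   [vowel merger]
  giving Fegor tonowelnemtel.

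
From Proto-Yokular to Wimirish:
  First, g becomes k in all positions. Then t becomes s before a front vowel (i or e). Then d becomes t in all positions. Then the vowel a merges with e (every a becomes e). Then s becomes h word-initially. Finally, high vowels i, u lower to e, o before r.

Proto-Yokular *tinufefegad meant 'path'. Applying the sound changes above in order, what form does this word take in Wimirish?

Wimirish: *tinufefegad > tinufefekad > sinufefekad > sinufefekat > sinufefeket > hinufefeket  (by unconditioned shift, palatalisation, unconditioned shift, vowel merger, debuccalisation)

hinufefeket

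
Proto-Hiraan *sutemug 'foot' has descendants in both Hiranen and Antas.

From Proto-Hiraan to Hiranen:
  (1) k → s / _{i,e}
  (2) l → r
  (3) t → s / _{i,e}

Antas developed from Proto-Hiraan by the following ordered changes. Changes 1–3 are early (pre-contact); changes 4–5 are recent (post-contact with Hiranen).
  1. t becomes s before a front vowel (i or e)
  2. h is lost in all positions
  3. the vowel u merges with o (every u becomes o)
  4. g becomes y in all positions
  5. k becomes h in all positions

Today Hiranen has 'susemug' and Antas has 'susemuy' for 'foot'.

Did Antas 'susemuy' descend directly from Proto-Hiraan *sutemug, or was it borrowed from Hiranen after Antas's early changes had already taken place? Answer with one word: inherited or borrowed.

If inherited, *sutemug would pass through all of Antas's changes:
Antas: start from *sutemug.
  rule 1 (palatalisation): sutemug → susemug
  rule 2: no change — susemug
  rule 3 (vowel merger): susemug → sosemog
  rule 4 (unconditioned shift): sosemog → sosemoy
  rule 5: no change — sosemoy
  ⇒ Antas sosemoy
If borrowed from Hiranen 'susemug' after the early changes, it would undergo only the recent ones:
  rule 4 (unconditioned shift): susemug → susemuy
  rule 5 (unconditioned shift): no change (susemuy)
  ⇒ as a loan: susemuy
Antas 'susemuy' matches the loan outcome 'susemuy', not the inherited 'sosemoy' — it skipped the early Antas changes, so it was borrowed from Hiranen.

borrowed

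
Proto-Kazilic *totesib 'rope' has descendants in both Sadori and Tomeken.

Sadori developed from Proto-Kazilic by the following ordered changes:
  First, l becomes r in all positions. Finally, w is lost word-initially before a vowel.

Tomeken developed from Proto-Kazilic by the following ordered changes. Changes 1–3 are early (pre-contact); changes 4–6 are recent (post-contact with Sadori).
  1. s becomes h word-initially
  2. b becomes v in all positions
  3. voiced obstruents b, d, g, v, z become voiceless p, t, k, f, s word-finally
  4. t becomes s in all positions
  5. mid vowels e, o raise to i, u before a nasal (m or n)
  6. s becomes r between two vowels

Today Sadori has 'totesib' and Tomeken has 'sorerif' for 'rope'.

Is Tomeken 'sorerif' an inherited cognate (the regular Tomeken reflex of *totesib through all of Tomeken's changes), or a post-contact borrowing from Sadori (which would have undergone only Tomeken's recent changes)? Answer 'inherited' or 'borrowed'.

If inherited, *totesib would pass through all of Tomeken's changes:
Tomeken: *totesib
  totesib (rule 1 does not apply)
  totesib → totesiv   [unconditioned shift]
  totesiv → totesif   [final devoicing]
  totesif → sosesif   [unconditioned shift]
  sosesif (rule 5 does not apply)
  sosesif → sorerif   [rhotacism]
  giving Tomeken sorerif.
If borrowed from Sadori 'totesib' after the early changes, it would undergo only the recent ones:
  rule 4 (unconditioned shift): totesib → sosesib
  rule 5 (pre-nasal raising): no change (sosesib)
  rule 6 (rhotacism): sosesib → sorerib
  ⇒ as a loan: sorerib
Tomeken 'sorerif' matches the inherited outcome exactly, so it is an inherited cognate, not a loan.

inherited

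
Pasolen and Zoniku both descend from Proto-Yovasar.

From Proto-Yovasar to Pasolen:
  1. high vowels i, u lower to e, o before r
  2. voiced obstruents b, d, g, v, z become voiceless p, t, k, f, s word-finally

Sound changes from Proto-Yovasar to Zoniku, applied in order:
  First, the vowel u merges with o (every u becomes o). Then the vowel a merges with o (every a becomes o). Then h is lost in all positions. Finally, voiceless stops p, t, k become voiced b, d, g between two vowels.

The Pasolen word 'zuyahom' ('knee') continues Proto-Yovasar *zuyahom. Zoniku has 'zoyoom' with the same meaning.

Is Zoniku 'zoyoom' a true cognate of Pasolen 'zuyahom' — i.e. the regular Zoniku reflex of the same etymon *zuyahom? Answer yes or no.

yes

Derive the expected Zoniku reflex of *zuyahom:
Zoniku: *zuyahom
  zuyahom → zoyahom   [vowel merger]
  zoyahom → zoyohom   [vowel merger]
  zoyohom → zoyoom   [h-loss]
  zoyoom (rule 4 does not apply)
  giving Zoniku zoyoom.
Zoniku 'zoyoom' matches the regular reflex exactly, so the pair is cognate.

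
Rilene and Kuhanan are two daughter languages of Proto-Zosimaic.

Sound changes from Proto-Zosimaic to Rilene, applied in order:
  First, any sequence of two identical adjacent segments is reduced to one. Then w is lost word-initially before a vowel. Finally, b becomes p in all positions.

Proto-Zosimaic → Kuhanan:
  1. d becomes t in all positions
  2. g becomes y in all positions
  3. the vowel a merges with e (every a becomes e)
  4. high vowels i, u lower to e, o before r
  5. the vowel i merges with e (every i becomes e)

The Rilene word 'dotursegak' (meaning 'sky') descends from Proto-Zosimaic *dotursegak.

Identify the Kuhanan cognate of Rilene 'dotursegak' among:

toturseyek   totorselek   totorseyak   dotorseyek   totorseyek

Kuhanan: *dotursegak
  dotursegak → totursegak   [unconditioned shift]
  totursegak → toturseyak   [unconditioned shift]
  toturseyak → toturseyek   [vowel merger]
  toturseyek → totorseyek   [pre-rhotic lowering]
  totorseyek (rule 5 does not apply)
  giving Kuhanan totorseyek.
Among the options, 'totorseyek' alone shows every Kuhanan change applied in order.

totorseyek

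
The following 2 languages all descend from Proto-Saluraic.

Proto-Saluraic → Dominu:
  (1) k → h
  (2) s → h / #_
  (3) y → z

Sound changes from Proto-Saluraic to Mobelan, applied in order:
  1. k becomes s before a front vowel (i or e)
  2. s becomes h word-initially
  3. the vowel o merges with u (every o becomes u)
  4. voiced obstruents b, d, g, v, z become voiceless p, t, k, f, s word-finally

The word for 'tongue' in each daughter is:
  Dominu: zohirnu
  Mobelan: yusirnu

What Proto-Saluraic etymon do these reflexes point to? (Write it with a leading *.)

*yokirnu

Position 3: Dominu has h, Mobelan has s. Taking the neighbouring segments as reconstructed: Dominu h could go back to *k or *h; Mobelan s could go back to *k or *s — the one source consistent with every daughter is *k.
Position 2: Dominu has o, Mobelan has u. Dominu preserves o here (none of its changes turn any other segment into o), so the proto-segment is *o.
Continuing position by position gives *yokirnu; check it forward:
Dominu: start from *yokirnu.
  rule 1 (unconditioned shift): yokirnu → yohirnu
  rule 2: no change — yohirnu
  rule 3 (unconditioned shift): yohirnu → zohirnu
  ⇒ Dominu zohirnu
Mobelan: *yokirnu
  yokirnu → yosirnu   [palatalisation]
  yosirnu (rule 2 does not apply)
  yosirnu → yusirnu   [vowel merger]
  yusirnu (rule 4 does not apply)
  giving Mobelan yusirnu.
Only *yokirnu yields all of Dominu zohirnu, Mobelan yusirnu.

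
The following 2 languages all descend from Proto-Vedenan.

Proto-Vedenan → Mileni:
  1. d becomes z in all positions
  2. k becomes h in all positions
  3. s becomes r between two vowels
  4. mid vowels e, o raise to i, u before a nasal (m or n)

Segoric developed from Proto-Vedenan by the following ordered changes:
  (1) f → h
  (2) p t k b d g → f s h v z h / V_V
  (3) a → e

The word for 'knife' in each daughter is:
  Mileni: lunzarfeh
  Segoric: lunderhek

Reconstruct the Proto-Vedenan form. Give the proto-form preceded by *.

Position 4: Mileni has z, Segoric has d. Segoric preserves d here (none of its changes turn any other segment into d), so the proto-segment is *d.
Position 7: Mileni has f, Segoric has h. Mileni preserves f here (none of its changes turn any other segment into f), so the proto-segment is *f.
Position 9: Mileni has h, Segoric has k. Segoric preserves k here (none of its changes turn any other segment into k), so the proto-segment is *k.
This points to *lundarfek. Verify forward in each daughter:
Mileni: start from *lundarfek.
  rule 1 (unconditioned shift): lundarfek → lunzarfek
  rule 2 (unconditioned shift): lunzarfek → lunzarfeh
  rule 3: no change — lunzarfeh
  rule 4: no change — lunzarfeh
  ⇒ Mileni lunzarfeh
Segoric: *lundarfek
  lundarfek → lundarhek   [unconditioned shift]
  lundarhek (rule 2 does not apply)
  lundarhek → lunderhek   [vowel merger]
  giving Segoric lunderhek.
No other proto-form is consistent with every reflex, so the reconstruction is *lundarfek.

*lundarfek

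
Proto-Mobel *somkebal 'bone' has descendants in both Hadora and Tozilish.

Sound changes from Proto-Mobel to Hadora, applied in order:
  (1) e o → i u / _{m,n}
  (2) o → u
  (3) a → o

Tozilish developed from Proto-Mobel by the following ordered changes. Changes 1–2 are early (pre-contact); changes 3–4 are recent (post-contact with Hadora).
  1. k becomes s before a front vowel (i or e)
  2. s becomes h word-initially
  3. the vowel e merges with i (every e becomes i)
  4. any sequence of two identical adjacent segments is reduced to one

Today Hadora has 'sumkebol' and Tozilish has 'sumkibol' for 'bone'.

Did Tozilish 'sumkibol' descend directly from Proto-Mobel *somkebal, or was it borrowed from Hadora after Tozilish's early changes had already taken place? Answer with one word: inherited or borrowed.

borrowed

If inherited, *somkebal would pass through all of Tozilish's changes:
Tozilish: *somkebal > somsebal > homsebal > homsibal  (by palatalisation, debuccalisation, vowel merger)
If borrowed from Hadora 'sumkebol' after the early changes, it would undergo only the recent ones:
  rule 3 (vowel merger): sumkebol → sumkibol
  rule 4 (degemination): no change (sumkibol)
  ⇒ as a loan: sumkibol
Tozilish 'sumkibol' matches the loan outcome 'sumkibol', not the inherited 'homsibal' — it skipped the early Tozilish changes, so it was borrowed from Hadora.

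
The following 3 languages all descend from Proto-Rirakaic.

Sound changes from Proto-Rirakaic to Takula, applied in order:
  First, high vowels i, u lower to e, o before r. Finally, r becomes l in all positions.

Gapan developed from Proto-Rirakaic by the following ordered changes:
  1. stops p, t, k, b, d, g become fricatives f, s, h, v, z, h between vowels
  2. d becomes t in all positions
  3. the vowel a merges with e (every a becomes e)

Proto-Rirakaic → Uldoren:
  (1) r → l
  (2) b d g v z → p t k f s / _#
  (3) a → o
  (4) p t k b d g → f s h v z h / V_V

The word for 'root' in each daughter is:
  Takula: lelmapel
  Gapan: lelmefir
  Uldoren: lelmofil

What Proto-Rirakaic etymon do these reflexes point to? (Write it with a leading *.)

*lelmapir

Position 7: Takula has e, Gapan has i, Uldoren has i. Gapan preserves i here (none of its changes turn any other segment into i), so the proto-segment is *i.
Position 5: Takula has a, Gapan has e, Uldoren has o. Takula preserves a here (none of its changes turn any other segment into a), so the proto-segment is *a.
Position 6: Takula has p, Gapan has f, Uldoren has f. Takula preserves p here (none of its changes turn any other segment into p), so the proto-segment is *p.
This points to *lelmapir. Verify forward in each daughter:
Takula: start from *lelmapir.
  rule 1 (pre-rhotic lowering): lelmapir → lelmaper
  rule 2 (unconditioned shift): lelmaper → lelmapel
  ⇒ Takula lelmapel
Gapan: *lelmapir
  lelmapir → lelmafir   [intervocalic lenition]
  lelmafir (rule 2 does not apply)
  lelmafir → lelmefir   [vowel merger]
  giving Gapan lelmefir.
Uldoren: *lelmapir > lelmapil > lelmopil > lelmofil  (by unconditioned shift, vowel merger, intervocalic lenition)
Only *lelmapir yields all of Takula lelmapel, Gapan lelmefir, Uldoren lelmofil.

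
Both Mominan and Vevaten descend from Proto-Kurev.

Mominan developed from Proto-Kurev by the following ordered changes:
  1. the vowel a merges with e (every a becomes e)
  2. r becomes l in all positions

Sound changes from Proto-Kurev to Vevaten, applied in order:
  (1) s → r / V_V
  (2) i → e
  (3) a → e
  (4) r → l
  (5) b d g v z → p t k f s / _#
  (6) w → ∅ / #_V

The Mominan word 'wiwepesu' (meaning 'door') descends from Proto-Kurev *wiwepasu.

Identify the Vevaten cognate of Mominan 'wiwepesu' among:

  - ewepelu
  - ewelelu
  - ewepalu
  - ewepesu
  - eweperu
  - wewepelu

ewepelu

Vevaten: *wiwepasu
  wiwepasu → wiweparu   [rhotacism]
  wiweparu → weweparu   [vowel merger]
  weweparu → weweperu   [vowel merger]
  weweperu → wewepelu   [unconditioned shift]
  wewepelu (rule 5 does not apply)
  wewepelu → ewepelu   [glide loss]
  giving Vevaten ewepelu.
Among the options, 'ewepelu' alone shows every Vevaten change applied in order.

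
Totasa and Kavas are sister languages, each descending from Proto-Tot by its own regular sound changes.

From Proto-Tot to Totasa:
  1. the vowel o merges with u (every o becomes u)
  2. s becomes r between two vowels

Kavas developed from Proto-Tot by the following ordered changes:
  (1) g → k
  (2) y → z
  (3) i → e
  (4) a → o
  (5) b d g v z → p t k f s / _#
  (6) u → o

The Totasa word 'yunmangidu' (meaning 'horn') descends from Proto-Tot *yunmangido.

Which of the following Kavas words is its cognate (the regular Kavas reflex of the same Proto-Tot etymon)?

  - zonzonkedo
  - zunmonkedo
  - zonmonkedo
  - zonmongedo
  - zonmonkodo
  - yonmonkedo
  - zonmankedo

zonmonkedo

Kavas: *yunmangido
  yunmangido → yunmankido   [unconditioned shift]
  yunmankido → zunmankido   [unconditioned shift]
  zunmankido → zunmankedo   [vowel merger]
  zunmankedo → zunmonkedo   [vowel merger]
  zunmonkedo (rule 5 does not apply)
  zunmonkedo → zonmonkedo   [vowel merger]
  giving Kavas zonmonkedo.
The other candidates each miss or misapply at least one Kavas change.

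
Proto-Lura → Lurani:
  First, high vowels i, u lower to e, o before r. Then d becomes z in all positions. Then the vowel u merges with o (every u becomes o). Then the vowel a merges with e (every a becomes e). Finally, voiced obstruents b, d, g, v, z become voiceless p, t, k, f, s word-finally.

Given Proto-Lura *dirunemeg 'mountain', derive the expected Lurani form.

Lurani: *dirunemeg > derunemeg > zerunemeg > zeronemeg > zeronemek  (by pre-rhotic lowering, unconditioned shift, vowel merger, final devoicing)

zeronemek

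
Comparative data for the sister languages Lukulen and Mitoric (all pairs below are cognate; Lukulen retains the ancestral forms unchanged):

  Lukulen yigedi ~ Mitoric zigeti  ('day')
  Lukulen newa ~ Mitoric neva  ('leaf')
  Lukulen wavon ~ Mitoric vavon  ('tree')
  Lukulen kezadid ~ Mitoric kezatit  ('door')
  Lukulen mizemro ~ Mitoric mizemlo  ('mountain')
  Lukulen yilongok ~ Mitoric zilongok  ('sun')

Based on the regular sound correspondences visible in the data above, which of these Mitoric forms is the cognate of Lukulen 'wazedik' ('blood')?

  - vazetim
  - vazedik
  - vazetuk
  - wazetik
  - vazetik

wavon ~ vavon — Lukulen w corresponds to Mitoric v word-initially before a back vowel.
yigedi ~ zigeti, kezadid ~ kezatit — Lukulen d corresponds to Mitoric t between vowels (before a front vowel).
Applying these to Lukulen 'wazedik':
  wazedik → vazedik   (w→v word-initially before a back vowel)
  vazedik → vazetik   (d→t between vowels (before a front vowel))
So the Mitoric cognate is 'vazetik'.

vazetik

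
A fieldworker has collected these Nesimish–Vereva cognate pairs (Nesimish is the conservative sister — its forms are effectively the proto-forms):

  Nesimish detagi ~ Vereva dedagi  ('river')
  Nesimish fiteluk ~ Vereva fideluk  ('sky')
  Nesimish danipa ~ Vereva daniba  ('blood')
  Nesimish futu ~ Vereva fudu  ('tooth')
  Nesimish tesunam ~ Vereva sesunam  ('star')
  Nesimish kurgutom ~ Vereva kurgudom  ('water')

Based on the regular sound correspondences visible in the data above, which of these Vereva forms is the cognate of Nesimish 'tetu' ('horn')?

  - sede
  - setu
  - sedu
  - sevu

sedu

tesunam ~ sesunam — Nesimish t corresponds to Vereva s word-initially before a front vowel.
futu ~ fudu — Nesimish t corresponds to Vereva d between vowels (before a back vowel).
Applying these to Nesimish 'tetu':
  tetu → setu   (t→s word-initially before a front vowel)
  setu → sedu   (t→d between vowels (before a back vowel))
So the Vereva cognate is 'sedu'.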